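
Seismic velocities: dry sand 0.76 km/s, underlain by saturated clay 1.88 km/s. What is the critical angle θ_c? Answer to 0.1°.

Critical incidence: sin θ_c = V₁/V₂ = 0.76/1.88 = 0.4043.
θ_c = arcsin 0.4043 = 23.84°.

23.8°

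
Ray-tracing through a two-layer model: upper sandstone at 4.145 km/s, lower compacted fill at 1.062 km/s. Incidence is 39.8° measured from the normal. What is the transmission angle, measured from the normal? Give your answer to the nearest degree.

Snell's law: sin θ₂ = (V₂/V₁)·sin θ₁ = (1.062/4.145)·sin 39.8° = 0.1640.
θ₂ = sin⁻¹(0.1640) = 9.44° (from vertical).

9°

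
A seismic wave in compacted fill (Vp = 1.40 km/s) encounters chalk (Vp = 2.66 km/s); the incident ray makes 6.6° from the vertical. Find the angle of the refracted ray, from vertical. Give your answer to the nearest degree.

13°

sin θ₁/V₁ = sin θ₂/V₂ ⇒ sin θ₂ = 2.66·sin 6.6°/1.40 = 2.66·0.1149/1.40 = 0.2184.
θ₂ = arcsin 0.2184 = 12.61° from the normal.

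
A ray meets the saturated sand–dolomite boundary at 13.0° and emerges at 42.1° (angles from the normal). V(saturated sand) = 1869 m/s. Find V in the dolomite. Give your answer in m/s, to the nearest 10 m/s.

sin 13.0° = 0.2250; sin 42.1° = 0.6704.
V₂ = V₁·(sin θ₂/sin θ₁) = 1869·(0.6704/0.2250) = 5570.22 m/s.

5570 m/s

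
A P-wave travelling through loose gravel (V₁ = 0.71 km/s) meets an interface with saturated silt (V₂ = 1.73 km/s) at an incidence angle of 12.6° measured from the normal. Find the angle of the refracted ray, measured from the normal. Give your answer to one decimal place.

32.1°

Snell's law: sin θ₂ = (V₂/V₁)·sin θ₁ = (1.73/0.71)·sin 12.6° = 0.5315.
θ₂ = sin⁻¹(0.5315) = 32.11° (from vertical).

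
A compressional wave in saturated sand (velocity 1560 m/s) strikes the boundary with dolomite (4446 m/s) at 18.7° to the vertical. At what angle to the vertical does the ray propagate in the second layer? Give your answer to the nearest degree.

66°

Snell's law: sin θ₂ = (V₂/V₁)·sin θ₁ = (4446/1560)·sin 18.7° = 0.9137.
θ₂ = sin⁻¹(0.9137) = 66.03° (from vertical).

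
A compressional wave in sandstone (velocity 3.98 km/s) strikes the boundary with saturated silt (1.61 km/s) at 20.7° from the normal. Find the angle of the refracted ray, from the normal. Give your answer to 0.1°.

sin θ₁/V₁ = sin θ₂/V₂ ⇒ sin θ₂ = 1.61·sin 20.7°/3.98 = 1.61·0.3535/3.98 = 0.1430.
θ₂ = arcsin 0.1430 = 8.22° from the normal.

8.2°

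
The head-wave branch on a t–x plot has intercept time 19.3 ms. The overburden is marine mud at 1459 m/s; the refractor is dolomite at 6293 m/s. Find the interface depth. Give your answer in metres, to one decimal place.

14.5 m

h = tᵢ·V₁·V₂ / (2·√(V₂²−V₁²)).
√(V₂²−V₁²) = √(6293² − 1459²) = 6121.5 m/s.
h = 0.0193 s × 1459 × 6293 / (2 × 6121.5) = 14.47 m.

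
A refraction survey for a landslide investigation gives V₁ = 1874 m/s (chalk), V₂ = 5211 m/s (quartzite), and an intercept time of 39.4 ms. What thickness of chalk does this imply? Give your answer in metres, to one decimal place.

39.6 m

θ_c = arcsin(1874/5211) = 21.08°; cos θ_c = 0.9331.
tᵢ = 2h cos θ_c/V₁ ⇒ h = tᵢ·V₁/(2 cos θ_c) = 0.0394·1874/(2·0.9331) = 39.56 m.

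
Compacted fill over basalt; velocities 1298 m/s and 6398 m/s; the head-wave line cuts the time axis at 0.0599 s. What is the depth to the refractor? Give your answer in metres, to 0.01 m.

39.70 m

h = tᵢ·V₁·V₂ / (2·√(V₂²−V₁²)).
√(V₂²−V₁²) = √(6398² − 1298²) = 6265.0 m/s.
h = 0.0599 s × 1298 × 6398 / (2 × 6265.0) = 39.70 m.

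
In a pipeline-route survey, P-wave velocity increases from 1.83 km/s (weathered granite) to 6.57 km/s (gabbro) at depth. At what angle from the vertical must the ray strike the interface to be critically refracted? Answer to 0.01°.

16.17°

Critical incidence: sin θ_c = V₁/V₂ = 1.83/6.57 = 0.2785.
θ_c = arcsin 0.2785 = 16.17°.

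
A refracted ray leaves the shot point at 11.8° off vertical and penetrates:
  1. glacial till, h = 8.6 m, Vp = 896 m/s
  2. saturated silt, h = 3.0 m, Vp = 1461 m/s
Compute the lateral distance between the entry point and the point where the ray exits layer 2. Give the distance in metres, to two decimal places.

Apply Snell's law at each interface; in layer i the horizontal offset is hᵢ·tan θᵢ.
Layer 1: θ = 11.80°; offset = 8.6·tan 11.80° = 1.7966 m.
Layer 2: sin θ = 1461·sin 11.8°/896 = 0.3334, θ = 19.48°; offset = 3.0·tan 19.48° = 1.0611 m.
Total horizontal offset = 2.8577 m.

2.86 m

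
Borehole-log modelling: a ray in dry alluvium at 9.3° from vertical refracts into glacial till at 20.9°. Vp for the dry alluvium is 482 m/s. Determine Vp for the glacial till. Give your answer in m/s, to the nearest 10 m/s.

1060 m/s

sin 9.3° = 0.1616; sin 20.9° = 0.3567.
V₂ = V₁·(sin θ₂/sin θ₁) = 482·(0.3567/0.1616) = 1064.01 m/s.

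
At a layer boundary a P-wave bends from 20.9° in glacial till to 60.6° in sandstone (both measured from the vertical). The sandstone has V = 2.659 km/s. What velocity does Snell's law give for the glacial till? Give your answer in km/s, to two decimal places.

Snell's law: sin 20.9°/V₁ = sin 60.6°/V₂.
V₁ = V₂·sin 20.9°/sin 60.6° = 2.659 × 0.4095 = 1.09 km/s.

1.09 km/s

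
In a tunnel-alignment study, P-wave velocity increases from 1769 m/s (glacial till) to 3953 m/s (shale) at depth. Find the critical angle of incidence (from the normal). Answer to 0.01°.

Critical incidence: sin θ_c = V₁/V₂ = 1769/3953 = 0.4475.
θ_c = arcsin 0.4475 = 26.58°.

26.58°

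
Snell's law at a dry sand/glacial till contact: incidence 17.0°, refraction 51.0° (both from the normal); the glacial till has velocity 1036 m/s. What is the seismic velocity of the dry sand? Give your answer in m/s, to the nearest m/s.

390 m/s

Snell's law: sin 17.0°/V₁ = sin 51.0°/V₂.
V₁ = V₂·sin 17.0°/sin 51.0° = 1036 × 0.3762 = 389.76 m/s.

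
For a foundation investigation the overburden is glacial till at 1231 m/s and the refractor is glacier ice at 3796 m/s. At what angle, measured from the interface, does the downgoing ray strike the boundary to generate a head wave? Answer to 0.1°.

Critical incidence: sin θ_c = V₁/V₂ = 1231/3796 = 0.3243.
θ_c = arcsin 0.3243 = 18.92°.
Measured from the interface: 90° − 18.92° = 71.08°.

71.1°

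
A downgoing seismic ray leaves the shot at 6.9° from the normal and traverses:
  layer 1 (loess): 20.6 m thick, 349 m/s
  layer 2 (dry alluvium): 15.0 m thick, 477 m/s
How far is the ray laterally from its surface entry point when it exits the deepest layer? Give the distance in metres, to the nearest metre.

5 m

p = sin θ₁/V₁ = sin 6.9°/349 = 3.4423e-04 s/m is conserved through the stack.
Layer 1: θ = 6.90°; offset = 20.6·tan 6.90° = 2.493 m.
Layer 2: sin θ = p·477 = 0.1642 → θ = 9.45°; offset = 15.0·tan 9.45° = 2.497 m.
Summing the layer offsets gives 4.990 m.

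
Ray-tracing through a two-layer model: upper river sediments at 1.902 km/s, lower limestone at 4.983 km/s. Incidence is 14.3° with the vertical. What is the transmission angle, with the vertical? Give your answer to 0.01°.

40.32°

Snell's law: sin θ₂ = (V₂/V₁)·sin θ₁ = (4.983/1.902)·sin 14.3° = 0.6471.
θ₂ = sin⁻¹(0.6471) = 40.32° (from vertical).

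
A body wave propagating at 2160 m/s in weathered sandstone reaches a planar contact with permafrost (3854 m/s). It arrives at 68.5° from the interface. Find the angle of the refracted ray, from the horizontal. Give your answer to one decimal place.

Angle from the normal: 90° − 68.5° = 21.5°.
sin θ₁/V₁ = sin θ₂/V₂ ⇒ sin θ₂ = 3854·sin 21.5°/2160 = 3854·0.3665/2160 = 0.6539.
θ₂ = arcsin 0.6539 = 40.84° from the normal.
From the interface: 90° − 40.84° = 49.16°.

49.2°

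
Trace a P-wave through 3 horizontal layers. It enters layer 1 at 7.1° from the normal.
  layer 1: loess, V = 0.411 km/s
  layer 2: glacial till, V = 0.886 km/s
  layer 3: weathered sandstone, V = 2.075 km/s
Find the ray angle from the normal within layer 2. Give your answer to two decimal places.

Ray parameter p = sin 7.1° / 0.411 = 3.0073e-01 s/km.
sin θ_2 = p·V_2 = 3.0073e-01 × 0.886 = 0.2664.
θ_2 = arcsin 0.2664 = 15.45°.

15.45°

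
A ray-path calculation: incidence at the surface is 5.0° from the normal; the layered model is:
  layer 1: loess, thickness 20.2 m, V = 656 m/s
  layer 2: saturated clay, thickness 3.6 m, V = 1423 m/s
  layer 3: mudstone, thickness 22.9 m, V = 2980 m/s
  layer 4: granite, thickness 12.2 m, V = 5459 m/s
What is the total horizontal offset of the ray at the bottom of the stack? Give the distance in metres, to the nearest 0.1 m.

25.2 m

p = sin θ₁/V₁ = sin 5.0°/656 = 1.3286e-04 s/m is conserved through the stack.
Layer 1: θ = 5.00°; offset = 20.2·tan 5.00° = 1.767 m.
Layer 2: sin θ = p·1423 = 0.1891 → θ = 10.90°; offset = 3.6·tan 10.90° = 0.693 m.
Layer 3: sin θ = p·2980 = 0.3959 → θ = 23.32°; offset = 22.9·tan 23.32° = 9.873 m.
Layer 4: sin θ = p·5459 = 0.7253 → θ = 46.49°; offset = 12.2·tan 46.49° = 12.853 m.
Total horizontal offset = 25.186 m.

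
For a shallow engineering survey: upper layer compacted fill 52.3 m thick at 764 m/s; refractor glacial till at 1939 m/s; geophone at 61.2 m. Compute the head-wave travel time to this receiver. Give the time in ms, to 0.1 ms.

157.4 ms

θ_c = arcsin(V₁/V₂) = arcsin(764/1939) = 23.20°, cos θ_c = 0.9191.
Intercept time tᵢ = 2h cos θ_c / V₁ = 2·52.3·0.9191/764 = 0.12584 s.
t = x/V₂ + tᵢ = 61.2/1939 + 0.12584 = 0.15740 s.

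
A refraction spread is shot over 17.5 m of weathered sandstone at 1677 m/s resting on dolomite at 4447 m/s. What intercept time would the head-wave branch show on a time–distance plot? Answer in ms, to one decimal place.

19.3 ms

θ_c = arcsin(V₁/V₂) = arcsin(1677/4447) = 22.15°; cos θ_c = 0.9262.
tᵢ = 2h·cos θ_c / V₁ = 2·17.5·0.9262 / 1677 = 0.01933 s.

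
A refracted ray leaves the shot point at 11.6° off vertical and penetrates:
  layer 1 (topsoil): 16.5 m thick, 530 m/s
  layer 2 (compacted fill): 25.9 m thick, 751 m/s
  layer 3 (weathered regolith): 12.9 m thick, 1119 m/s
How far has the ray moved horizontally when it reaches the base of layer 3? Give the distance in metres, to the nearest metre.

17 m

Ray parameter p = sin 11.6° / 530 m/s = 3.7939e-04 s/m.
Layer 1: θ = 11.60°; offset = 16.5·tan 11.60° = 3.387 m.
Layer 2: sin θ = p·751 = 0.2849 → θ = 16.55°; offset = 25.9·tan 16.55° = 7.699 m.
Layer 3: sin θ = p·1119 = 0.4245 → θ = 25.12°; offset = 12.9·tan 25.12° = 6.049 m.
Σ offsets = 17.134 m.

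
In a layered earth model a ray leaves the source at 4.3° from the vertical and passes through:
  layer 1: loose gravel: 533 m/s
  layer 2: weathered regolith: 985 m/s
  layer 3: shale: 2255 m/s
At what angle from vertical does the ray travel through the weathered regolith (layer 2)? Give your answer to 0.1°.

Snell's law across each interface conserves sin θ / V, so sin θ_2 = V_2·sin θ₁/V₁.
sin θ_2 = 985 × sin 4.3° / 533 = 0.1386.
θ_2 = arcsin 0.1386 = 7.96°.

8.0°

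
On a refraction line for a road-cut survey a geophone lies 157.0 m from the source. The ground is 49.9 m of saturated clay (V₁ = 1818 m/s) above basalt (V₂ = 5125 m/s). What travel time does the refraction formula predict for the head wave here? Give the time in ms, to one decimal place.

θ_c = arcsin(V₁/V₂) = arcsin(1818/5125) = 20.78°, cos θ_c = 0.9350.
Intercept time tᵢ = 2h cos θ_c / V₁ = 2·49.9·0.9350/1818 = 0.05133 s.
t = x/V₂ + tᵢ = 157.0/5125 + 0.05133 = 0.08196 s.

82.0 ms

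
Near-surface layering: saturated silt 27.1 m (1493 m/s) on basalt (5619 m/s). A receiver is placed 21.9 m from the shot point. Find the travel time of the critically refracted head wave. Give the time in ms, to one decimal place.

t = x/V₂ + 2h·√(V₂²−V₁²)/(V₁V₂).
√(V₂²−V₁²) = √(5619²−1493²) = 5417.0 m/s; delay term = 2·27.1·5417.0/(1493·5619) = 0.03500 s.
t = 21.9/5619 + 0.03500 = 0.03890 s.

38.9 ms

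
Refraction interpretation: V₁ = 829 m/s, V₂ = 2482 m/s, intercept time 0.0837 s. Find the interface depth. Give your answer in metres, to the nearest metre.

h = tᵢ·V₁·V₂ / (2·√(V₂²−V₁²)).
√(V₂²−V₁²) = √(2482² − 829²) = 2339.5 m/s.
h = 0.0837 s × 829 × 2482 / (2 × 2339.5) = 36.81 m.

37 m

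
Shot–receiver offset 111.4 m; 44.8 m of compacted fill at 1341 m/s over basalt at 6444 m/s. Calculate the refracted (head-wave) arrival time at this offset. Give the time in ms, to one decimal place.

82.6 ms

θ_c = arcsin(V₁/V₂) = arcsin(1341/6444) = 12.01°, cos θ_c = 0.9781.
Intercept time tᵢ = 2h cos θ_c / V₁ = 2·44.8·0.9781/1341 = 0.06535 s.
t = x/V₂ + tᵢ = 111.4/6444 + 0.06535 = 0.08264 s.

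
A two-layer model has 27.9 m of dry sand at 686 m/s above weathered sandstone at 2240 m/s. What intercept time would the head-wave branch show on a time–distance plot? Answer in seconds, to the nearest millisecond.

θ_c = arcsin(V₁/V₂) = arcsin(686/2240) = 17.83°; cos θ_c = 0.9520.
tᵢ = 2h·cos θ_c / V₁ = 2·27.9·0.9520 / 686 = 0.07743 s.

0.077 s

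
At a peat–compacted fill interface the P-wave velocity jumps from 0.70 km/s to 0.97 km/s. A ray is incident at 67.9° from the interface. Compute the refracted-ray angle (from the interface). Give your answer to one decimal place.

Convert to the normal: θ₁ = 90° − 67.9° = 22.1°.
sin θ₁/V₁ = sin θ₂/V₂ ⇒ sin θ₂ = 0.97·sin 22.1°/0.70 = 0.97·0.3762/0.70 = 0.5213.
θ₂ = sin⁻¹(0.5213) = 31.42° (from vertical).
From the interface: 90° − 31.42° = 58.58°.

58.6°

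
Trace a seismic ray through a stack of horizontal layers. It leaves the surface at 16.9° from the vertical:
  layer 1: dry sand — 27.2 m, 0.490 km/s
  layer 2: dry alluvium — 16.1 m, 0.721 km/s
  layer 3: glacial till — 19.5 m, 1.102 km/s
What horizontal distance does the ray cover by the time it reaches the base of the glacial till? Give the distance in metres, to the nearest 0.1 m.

Apply Snell's law at each interface; in layer i the horizontal offset is hᵢ·tan θᵢ.
Layer 1: θ = 16.90°; offset = 27.2·tan 16.90° = 8.264 m.
Layer 2: sin θ = 0.721·sin 16.9°/0.490 = 0.4277, θ = 25.32°; offset = 16.1·tan 25.32° = 7.619 m.
Layer 3: sin θ = 1.102·sin 16.9°/0.490 = 0.6538, θ = 40.83°; offset = 19.5·tan 40.83° = 16.848 m.
Σ offsets = 32.731 m.

32.7 m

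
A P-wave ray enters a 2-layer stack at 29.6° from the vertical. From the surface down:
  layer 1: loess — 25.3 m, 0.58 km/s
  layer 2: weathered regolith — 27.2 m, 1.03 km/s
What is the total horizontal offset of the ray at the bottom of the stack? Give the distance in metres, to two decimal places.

Apply Snell's law at each interface; in layer i the horizontal offset is hᵢ·tan θᵢ.
Layer 1: θ = 29.60°; offset = 25.3·tan 29.60° = 14.3724 m.
Layer 2: sin θ = 1.03·sin 29.6°/0.58 = 0.8772, θ = 61.30°; offset = 27.2·tan 61.30° = 49.6883 m.
Σ offsets = 64.0607 m.

64.06 m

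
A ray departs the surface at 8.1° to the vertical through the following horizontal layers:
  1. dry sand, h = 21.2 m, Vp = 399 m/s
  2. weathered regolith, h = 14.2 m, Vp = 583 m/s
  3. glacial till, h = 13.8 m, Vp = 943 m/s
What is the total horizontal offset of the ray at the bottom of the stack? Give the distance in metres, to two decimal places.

10.88 m

Ray parameter p = sin 8.1° / 399 m/s = 3.5314e-04 s/m.
Layer 1: θ = 8.10°; offset = 21.2·tan 8.10° = 3.0172 m.
Layer 2: sin θ = p·583 = 0.2059 → θ = 11.88°; offset = 14.2·tan 11.88° = 2.9875 m.
Layer 3: sin θ = p·943 = 0.3330 → θ = 19.45°; offset = 13.8·tan 19.45° = 4.8737 m.
Σ offsets = 10.8783 m.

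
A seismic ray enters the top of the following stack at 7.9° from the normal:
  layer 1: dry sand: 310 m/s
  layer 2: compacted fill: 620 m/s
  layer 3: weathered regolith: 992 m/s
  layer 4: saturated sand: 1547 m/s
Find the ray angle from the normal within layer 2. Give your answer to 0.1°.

Snell's law across each interface conserves sin θ / V, so sin θ_2 = V_2·sin θ₁/V₁.
sin θ_2 = 620 × sin 7.9° / 310 = 0.2749.
θ_2 = 15.96° from the vertical.

16.0°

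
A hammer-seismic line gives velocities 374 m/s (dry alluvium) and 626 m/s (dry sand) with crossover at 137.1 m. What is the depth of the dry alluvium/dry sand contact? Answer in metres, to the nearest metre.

h = (x_cross/2)·√((V₂−V₁)/(V₂+V₁)).
(V₂−V₁)/(V₂+V₁) = (626−374)/(626+374) = 0.2520; √ = 0.5020.
h = (137.1/2)·0.5020 = 34.41 m.

34 m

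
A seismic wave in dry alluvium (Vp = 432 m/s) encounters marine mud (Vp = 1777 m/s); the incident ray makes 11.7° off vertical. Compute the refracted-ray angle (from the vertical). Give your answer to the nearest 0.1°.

56.5°

Snell's law: sin θ₂ = (V₂/V₁)·sin θ₁ = (1777/432)·sin 11.7° = 0.8342.
θ₂ = arcsin 0.8342 = 56.53° from the normal.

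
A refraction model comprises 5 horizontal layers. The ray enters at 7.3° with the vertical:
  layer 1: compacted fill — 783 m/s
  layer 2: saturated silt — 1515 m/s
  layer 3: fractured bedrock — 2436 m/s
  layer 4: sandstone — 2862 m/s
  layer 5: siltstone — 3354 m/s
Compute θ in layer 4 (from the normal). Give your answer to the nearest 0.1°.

27.7°

Snell's law across each interface conserves sin θ / V, so sin θ_4 = V_4·sin θ₁/V₁.
sin θ_4 = 2862 × sin 7.3° / 783 = 0.4644.
θ_4 = arcsin 0.4644 = 27.67°.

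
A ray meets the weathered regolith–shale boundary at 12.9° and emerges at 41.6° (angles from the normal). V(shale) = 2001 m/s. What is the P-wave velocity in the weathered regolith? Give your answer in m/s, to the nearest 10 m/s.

Snell's law: sin 12.9°/V₁ = sin 41.6°/V₂.
V₁ = V₂·sin 12.9°/sin 41.6° = 2001 × 0.3363 = 672.85 m/s.

670 m/s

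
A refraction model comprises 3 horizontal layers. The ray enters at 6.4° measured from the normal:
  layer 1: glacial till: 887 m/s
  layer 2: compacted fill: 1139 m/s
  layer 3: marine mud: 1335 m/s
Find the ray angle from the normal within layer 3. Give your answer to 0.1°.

9.7°

Ray parameter p = sin 6.4° / 887 = 1.2567e-04 s/m.
sin θ_3 = p·V_3 = 1.2567e-04 × 1335 = 0.1678.
θ_3 = arcsin 0.1678 = 9.66°.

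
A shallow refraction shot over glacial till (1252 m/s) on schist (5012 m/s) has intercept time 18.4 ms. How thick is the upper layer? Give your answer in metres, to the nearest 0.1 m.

11.9 m

θ_c = arcsin(1252/5012) = 14.47°; cos θ_c = 0.9683.
tᵢ = 2h cos θ_c/V₁ ⇒ h = tᵢ·V₁/(2 cos θ_c) = 0.0184·1252/(2·0.9683) = 11.90 m.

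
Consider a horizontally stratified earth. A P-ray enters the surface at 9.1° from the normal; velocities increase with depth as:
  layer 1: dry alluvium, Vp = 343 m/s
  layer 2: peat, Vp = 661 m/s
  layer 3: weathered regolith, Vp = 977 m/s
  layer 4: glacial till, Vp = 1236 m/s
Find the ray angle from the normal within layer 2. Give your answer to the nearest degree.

18°

Ray parameter p = sin 9.1° / 343 = 4.6110e-04 s/m.
sin θ_2 = p·V_2 = 4.6110e-04 × 661 = 0.3048.
θ_2 = arcsin 0.3048 = 17.75°.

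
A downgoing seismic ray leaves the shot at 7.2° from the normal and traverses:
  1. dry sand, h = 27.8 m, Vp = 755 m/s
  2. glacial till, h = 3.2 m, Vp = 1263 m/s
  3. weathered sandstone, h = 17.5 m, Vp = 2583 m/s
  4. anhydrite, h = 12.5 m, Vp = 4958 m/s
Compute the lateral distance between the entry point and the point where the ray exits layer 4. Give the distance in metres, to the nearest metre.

Apply Snell's law at each interface; in layer i the horizontal offset is hᵢ·tan θᵢ.
Layer 1: θ = 7.20°; offset = 27.8·tan 7.20° = 3.512 m.
Layer 2: sin θ = 1263·sin 7.2°/755 = 0.2097, θ = 12.10°; offset = 3.2·tan 12.10° = 0.686 m.
Layer 3: sin θ = 2583·sin 7.2°/755 = 0.4288, θ = 25.39°; offset = 17.5·tan 25.39° = 8.306 m.
Layer 4: sin θ = 4958·sin 7.2°/755 = 0.8230, θ = 55.39°; offset = 12.5·tan 55.39° = 18.114 m.
Summing the layer offsets gives 30.618 m.

31 m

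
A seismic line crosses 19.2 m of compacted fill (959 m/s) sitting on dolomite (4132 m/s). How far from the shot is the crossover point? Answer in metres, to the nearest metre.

49 m

x_cross = 2h·√((V₂+V₁)/(V₂−V₁)).
(V₂+V₁)/(V₂−V₁) = (4132+959)/(4132−959) = 1.6045; √ = 1.2667.
x_cross = 2·19.2·1.2667 = 48.64 m.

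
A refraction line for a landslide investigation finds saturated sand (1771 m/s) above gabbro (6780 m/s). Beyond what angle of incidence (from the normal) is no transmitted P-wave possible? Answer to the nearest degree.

15°

Critical incidence: sin θ_c = V₁/V₂ = 1771/6780 = 0.2612.
θ_c = arcsin 0.2612 = 15.14°.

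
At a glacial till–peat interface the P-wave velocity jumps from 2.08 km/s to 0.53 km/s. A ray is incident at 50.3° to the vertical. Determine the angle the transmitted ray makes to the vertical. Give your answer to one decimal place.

11.3°

Snell's law: sin θ₂ = (V₂/V₁)·sin θ₁ = (0.53/2.08)·sin 50.3° = 0.1960.
θ₂ = arcsin 0.1960 = 11.31° from the normal.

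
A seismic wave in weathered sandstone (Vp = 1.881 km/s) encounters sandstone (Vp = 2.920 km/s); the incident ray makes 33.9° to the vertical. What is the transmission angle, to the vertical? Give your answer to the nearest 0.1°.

sin θ₁/V₁ = sin θ₂/V₂ ⇒ sin θ₂ = 2.920·sin 33.9°/1.881 = 2.920·0.5577/1.881 = 0.8658.
θ₂ = sin⁻¹(0.8658) = 59.98° (from vertical).

60.0°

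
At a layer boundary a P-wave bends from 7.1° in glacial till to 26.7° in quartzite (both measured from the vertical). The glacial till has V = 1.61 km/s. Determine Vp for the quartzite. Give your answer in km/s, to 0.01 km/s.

Snell's law: sin 7.1°/V₁ = sin 26.7°/V₂.
V₂ = V₁·sin 26.7°/sin 7.1° = 1.61 × 3.6352 = 5.85 km/s.

5.85 km/s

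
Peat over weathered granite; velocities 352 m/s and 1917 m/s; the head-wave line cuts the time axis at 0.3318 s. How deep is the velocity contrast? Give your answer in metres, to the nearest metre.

59 m

h = tᵢ·V₁·V₂ / (2·√(V₂²−V₁²)).
√(V₂²−V₁²) = √(1917² − 352²) = 1884.4 m/s.
h = 0.3318 s × 352 × 1917 / (2 × 1884.4) = 59.41 m.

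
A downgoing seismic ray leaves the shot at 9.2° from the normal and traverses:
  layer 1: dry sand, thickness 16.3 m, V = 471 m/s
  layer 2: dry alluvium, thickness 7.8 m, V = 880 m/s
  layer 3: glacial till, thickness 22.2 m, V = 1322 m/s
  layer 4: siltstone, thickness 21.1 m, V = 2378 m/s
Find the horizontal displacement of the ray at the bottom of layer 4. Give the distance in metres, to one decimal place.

p = sin θ₁/V₁ = sin 9.2°/471 = 3.3945e-04 s/m is conserved through the stack.
Layer 1: θ = 9.20°; offset = 16.3·tan 9.20° = 2.640 m.
Layer 2: sin θ = p·880 = 0.2987 → θ = 17.38°; offset = 7.8·tan 17.38° = 2.441 m.
Layer 3: sin θ = p·1322 = 0.4488 → θ = 26.66°; offset = 22.2·tan 26.66° = 11.148 m.
Layer 4: sin θ = p·2378 = 0.8072 → θ = 53.82°; offset = 21.1·tan 53.82° = 28.855 m.
Total horizontal offset = 45.085 m.

45.1 m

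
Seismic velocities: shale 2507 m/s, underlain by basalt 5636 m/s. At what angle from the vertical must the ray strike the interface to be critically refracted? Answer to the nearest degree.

Critical incidence: sin θ_c = V₁/V₂ = 2507/5636 = 0.4448.
θ_c = arcsin 0.4448 = 26.41°.

26°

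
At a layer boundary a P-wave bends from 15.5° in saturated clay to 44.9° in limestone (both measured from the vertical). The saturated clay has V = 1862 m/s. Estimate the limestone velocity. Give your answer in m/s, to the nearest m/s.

sin 15.5° = 0.2672; sin 44.9° = 0.7059.
V₂ = V₁·(sin θ₂/sin θ₁) = 1862·(0.7059/0.2672) = 4918.20 m/s.

4918 m/s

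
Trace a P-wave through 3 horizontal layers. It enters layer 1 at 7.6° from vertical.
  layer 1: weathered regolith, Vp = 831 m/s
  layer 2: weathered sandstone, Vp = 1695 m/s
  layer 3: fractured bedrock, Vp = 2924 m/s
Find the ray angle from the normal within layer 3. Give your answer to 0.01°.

27.73°

Ray parameter p = sin 7.6° / 831 = 1.5915e-04 s/m.
sin θ_3 = p·V_3 = 1.5915e-04 × 2924 = 0.4654.
θ_3 = 27.73° from the vertical.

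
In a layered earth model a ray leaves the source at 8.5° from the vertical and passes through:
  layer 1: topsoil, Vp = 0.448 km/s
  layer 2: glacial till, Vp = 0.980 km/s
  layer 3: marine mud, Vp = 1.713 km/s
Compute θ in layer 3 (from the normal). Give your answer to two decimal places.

34.41°

Ray parameter p = sin 8.5° / 0.448 = 3.2993e-01 s/km.
sin θ_3 = p·V_3 = 3.2993e-01 × 1.713 = 0.5652.
θ_3 = 34.41° from the vertical.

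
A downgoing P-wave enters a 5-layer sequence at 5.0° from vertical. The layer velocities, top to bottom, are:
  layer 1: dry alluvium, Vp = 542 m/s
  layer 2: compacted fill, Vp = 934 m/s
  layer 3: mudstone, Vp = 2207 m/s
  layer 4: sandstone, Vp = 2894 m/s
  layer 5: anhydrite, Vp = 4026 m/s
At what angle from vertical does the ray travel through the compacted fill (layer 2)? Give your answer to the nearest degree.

Snell's law across each interface conserves sin θ / V, so sin θ_2 = V_2·sin θ₁/V₁.
sin θ_2 = 934 × sin 5.0° / 542 = 0.1502.
θ_2 = arcsin 0.1502 = 8.64°.

9°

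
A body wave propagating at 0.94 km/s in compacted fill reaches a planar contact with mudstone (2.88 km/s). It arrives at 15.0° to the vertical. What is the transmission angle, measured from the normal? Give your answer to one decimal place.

Snell's law: sin θ₂ = (V₂/V₁)·sin θ₁ = (2.88/0.94)·sin 15.0° = 0.7930.
θ₂ = sin⁻¹(0.7930) = 52.46° (from vertical).

52.5°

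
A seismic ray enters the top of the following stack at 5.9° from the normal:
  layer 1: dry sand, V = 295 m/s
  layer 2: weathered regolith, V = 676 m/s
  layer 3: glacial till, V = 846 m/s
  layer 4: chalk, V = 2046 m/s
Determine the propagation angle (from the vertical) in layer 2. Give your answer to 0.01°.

13.62°

Ray parameter p = sin 5.9° / 295 = 3.4845e-04 s/m.
sin θ_2 = p·V_2 = 3.4845e-04 × 676 = 0.2356.
θ_2 = arcsin 0.2356 = 13.62°.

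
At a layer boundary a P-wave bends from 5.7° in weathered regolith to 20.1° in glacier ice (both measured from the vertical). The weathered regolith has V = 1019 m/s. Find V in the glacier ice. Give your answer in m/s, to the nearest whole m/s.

Snell's law: sin 5.7°/V₁ = sin 20.1°/V₂.
V₂ = V₁·sin 20.1°/sin 5.7° = 1019 × 3.4601 = 3525.88 m/s.

3526 m/s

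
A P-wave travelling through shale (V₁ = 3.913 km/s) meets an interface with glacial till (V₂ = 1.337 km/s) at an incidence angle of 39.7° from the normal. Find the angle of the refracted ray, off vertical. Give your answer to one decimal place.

12.6°

sin θ₁/V₁ = sin θ₂/V₂ ⇒ sin θ₂ = 1.337·sin 39.7°/3.913 = 1.337·0.6388/3.913 = 0.2183.
θ₂ = sin⁻¹(0.2183) = 12.61° (from vertical).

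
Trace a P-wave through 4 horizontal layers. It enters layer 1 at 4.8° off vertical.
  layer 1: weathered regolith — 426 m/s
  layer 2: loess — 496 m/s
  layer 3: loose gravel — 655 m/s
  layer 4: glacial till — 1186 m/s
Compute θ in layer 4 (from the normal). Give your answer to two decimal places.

13.47°

Ray parameter p = sin 4.8° / 426 = 1.9643e-04 s/m.
sin θ_4 = p·V_4 = 1.9643e-04 × 1186 = 0.2330.
θ_4 = arcsin 0.2330 = 13.47°.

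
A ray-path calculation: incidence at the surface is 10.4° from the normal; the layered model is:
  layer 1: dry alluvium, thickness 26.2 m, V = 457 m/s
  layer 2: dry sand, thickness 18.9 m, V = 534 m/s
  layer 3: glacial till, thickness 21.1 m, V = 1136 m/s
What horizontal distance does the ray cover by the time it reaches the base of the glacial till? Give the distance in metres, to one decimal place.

Apply Snell's law at each interface; in layer i the horizontal offset is hᵢ·tan θᵢ.
Layer 1: θ = 10.40°; offset = 26.2·tan 10.40° = 4.809 m.
Layer 2: sin θ = 534·sin 10.4°/457 = 0.2109, θ = 12.18°; offset = 18.9·tan 12.18° = 4.078 m.
Layer 3: sin θ = 1136·sin 10.4°/457 = 0.4487, θ = 26.66°; offset = 21.1·tan 26.66° = 10.595 m.
Σ offsets = 19.482 m.

19.5 m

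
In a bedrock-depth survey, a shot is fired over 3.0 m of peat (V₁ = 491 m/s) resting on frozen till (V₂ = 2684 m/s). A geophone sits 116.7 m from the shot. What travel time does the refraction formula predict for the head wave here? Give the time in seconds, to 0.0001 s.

t = x/V₂ + 2h·√(V₂²−V₁²)/(V₁V₂).
√(V₂²−V₁²) = √(2684²−491²) = 2638.7 m/s; delay term = 2·3.0·2638.7/(491·2684) = 0.01201 s.
t = 116.7/2684 + 0.01201 = 0.05549 s.

0.0555 s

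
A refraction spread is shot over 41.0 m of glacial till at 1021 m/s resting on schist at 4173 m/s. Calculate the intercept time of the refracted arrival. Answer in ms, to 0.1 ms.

tᵢ = 2h·√(V₂²−V₁²)/(V₁V₂).
√(V₂²−V₁²) = √(4173²−1021²) = 4046.2 m/s.
tᵢ = 2·41.0·4046.2/(1021·4173) = 0.07787 s.

77.9 ms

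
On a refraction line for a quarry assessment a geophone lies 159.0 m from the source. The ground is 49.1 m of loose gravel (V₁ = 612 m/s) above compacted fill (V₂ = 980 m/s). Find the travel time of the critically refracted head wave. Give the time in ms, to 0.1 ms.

287.6 ms

θ_c = arcsin(V₁/V₂) = arcsin(612/980) = 38.64°, cos θ_c = 0.7810.
Intercept time tᵢ = 2h cos θ_c / V₁ = 2·49.1·0.7810/612 = 0.12532 s.
t = x/V₂ + tᵢ = 159.0/980 + 0.12532 = 0.28757 s.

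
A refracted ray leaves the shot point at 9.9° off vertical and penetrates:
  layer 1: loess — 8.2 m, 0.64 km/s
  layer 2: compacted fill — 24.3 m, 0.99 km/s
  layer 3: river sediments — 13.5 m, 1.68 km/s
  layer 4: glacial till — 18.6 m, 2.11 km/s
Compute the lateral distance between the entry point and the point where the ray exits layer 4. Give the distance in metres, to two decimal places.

27.76 m

Apply Snell's law at each interface; in layer i the horizontal offset is hᵢ·tan θᵢ.
Layer 1: θ = 9.90°; offset = 8.2·tan 9.90° = 1.4311 m.
Layer 2: sin θ = 0.99·sin 9.9°/0.64 = 0.2660, θ = 15.42°; offset = 24.3·tan 15.42° = 6.7041 m.
Layer 3: sin θ = 1.68·sin 9.9°/0.64 = 0.4513, θ = 26.83°; offset = 13.5·tan 26.83° = 6.8276 m.
Layer 4: sin θ = 2.11·sin 9.9°/0.64 = 0.5668, θ = 34.53°; offset = 18.6·tan 34.53° = 12.7975 m.
Σ offsets = 27.7603 m.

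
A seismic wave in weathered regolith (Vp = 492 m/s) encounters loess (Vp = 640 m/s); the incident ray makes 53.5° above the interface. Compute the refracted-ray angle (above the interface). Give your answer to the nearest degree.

39°

Convert to the normal: θ₁ = 90° − 53.5° = 36.5°.
Snell's law: sin θ₂ = (V₂/V₁)·sin θ₁ = (640/492)·sin 36.5° = 0.7738.
θ₂ = sin⁻¹(0.7738) = 50.69° (from vertical).
From the interface: 90° − 50.69° = 39.31°.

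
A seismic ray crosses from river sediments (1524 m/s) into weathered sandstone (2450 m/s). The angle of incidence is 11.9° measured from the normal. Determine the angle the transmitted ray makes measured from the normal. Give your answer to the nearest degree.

19°

sin θ₁/V₁ = sin θ₂/V₂ ⇒ sin θ₂ = 2450·sin 11.9°/1524 = 2450·0.2062/1524 = 0.3315.
θ₂ = arcsin 0.3315 = 19.36° from the normal.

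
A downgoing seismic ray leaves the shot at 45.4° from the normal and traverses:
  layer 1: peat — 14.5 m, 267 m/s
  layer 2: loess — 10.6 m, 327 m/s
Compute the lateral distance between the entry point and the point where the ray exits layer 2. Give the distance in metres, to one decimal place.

33.6 m

Apply Snell's law at each interface; in layer i the horizontal offset is hᵢ·tan θᵢ.
Layer 1: θ = 45.40°; offset = 14.5·tan 45.40° = 14.704 m.
Layer 2: sin θ = 327·sin 45.4°/267 = 0.8720, θ = 60.70°; offset = 10.6·tan 60.70° = 18.886 m.
Σ offsets = 33.589 m.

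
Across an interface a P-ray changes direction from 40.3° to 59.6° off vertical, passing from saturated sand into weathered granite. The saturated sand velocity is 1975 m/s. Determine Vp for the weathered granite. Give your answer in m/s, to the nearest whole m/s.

Snell's law: sin 40.3°/V₁ = sin 59.6°/V₂.
V₂ = V₁·sin 59.6°/sin 40.3° = 1975 × 1.3335 = 2633.72 m/s.

2634 m/s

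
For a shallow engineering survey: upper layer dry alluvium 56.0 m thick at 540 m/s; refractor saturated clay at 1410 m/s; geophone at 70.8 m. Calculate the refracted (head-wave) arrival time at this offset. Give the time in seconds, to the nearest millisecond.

0.242 s

θ_c = arcsin(V₁/V₂) = arcsin(540/1410) = 22.52°, cos θ_c = 0.9238.
Intercept time tᵢ = 2h cos θ_c / V₁ = 2·56.0·0.9238/540 = 0.19159 s.
t = x/V₂ + tᵢ = 70.8/1410 + 0.19159 = 0.24181 s.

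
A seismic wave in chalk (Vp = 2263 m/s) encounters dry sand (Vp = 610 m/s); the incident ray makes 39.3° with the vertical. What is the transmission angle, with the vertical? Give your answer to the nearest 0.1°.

9.8°

Snell's law: sin θ₂ = (V₂/V₁)·sin θ₁ = (610/2263)·sin 39.3° = 0.1707.
θ₂ = arcsin 0.1707 = 9.83° from the normal.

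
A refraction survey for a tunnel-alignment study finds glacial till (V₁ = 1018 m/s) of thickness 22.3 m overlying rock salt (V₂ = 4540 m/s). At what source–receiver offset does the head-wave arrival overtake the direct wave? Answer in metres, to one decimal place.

x_cross = 2h·√((V₂+V₁)/(V₂−V₁)).
(V₂+V₁)/(V₂−V₁) = (4540+1018)/(4540−1018) = 1.5781; √ = 1.2562.
x_cross = 2·22.3·1.2562 = 56.03 m.

56.0 m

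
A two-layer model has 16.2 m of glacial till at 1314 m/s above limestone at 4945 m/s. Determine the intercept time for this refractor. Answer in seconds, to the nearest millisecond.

0.024 s

θ_c = arcsin(V₁/V₂) = arcsin(1314/4945) = 15.41°; cos θ_c = 0.9640.
tᵢ = 2h·cos θ_c / V₁ = 2·16.2·0.9640 / 1314 = 0.02377 s.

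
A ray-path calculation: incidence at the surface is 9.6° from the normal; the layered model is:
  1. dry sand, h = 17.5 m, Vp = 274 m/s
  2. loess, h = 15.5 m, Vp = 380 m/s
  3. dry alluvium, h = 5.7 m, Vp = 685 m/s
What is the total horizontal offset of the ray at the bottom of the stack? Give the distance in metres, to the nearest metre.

9 m

Ray parameter p = sin 9.6° / 274 m/s = 6.0865e-04 s/m.
Layer 1: θ = 9.60°; offset = 17.5·tan 9.60° = 2.960 m.
Layer 2: sin θ = p·380 = 0.2313 → θ = 13.37°; offset = 15.5·tan 13.37° = 3.685 m.
Layer 3: sin θ = p·685 = 0.4169 → θ = 24.64°; offset = 5.7·tan 24.64° = 2.615 m.
Summing the layer offsets gives 9.259 m.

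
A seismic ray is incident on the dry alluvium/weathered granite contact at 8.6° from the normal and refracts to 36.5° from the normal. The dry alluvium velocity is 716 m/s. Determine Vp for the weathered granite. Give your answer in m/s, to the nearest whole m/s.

2848 m/s

Snell's law: sin 8.6°/V₁ = sin 36.5°/V₂.
V₂ = V₁·sin 36.5°/sin 8.6° = 716 × 3.9778 = 2848.11 m/s.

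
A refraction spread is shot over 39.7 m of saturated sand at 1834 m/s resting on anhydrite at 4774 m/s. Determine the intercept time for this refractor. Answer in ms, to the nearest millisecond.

θ_c = arcsin(V₁/V₂) = arcsin(1834/4774) = 22.59°; cos θ_c = 0.9233.
tᵢ = 2h·cos θ_c / V₁ = 2·39.7·0.9233 / 1834 = 0.03997 s.

40 ms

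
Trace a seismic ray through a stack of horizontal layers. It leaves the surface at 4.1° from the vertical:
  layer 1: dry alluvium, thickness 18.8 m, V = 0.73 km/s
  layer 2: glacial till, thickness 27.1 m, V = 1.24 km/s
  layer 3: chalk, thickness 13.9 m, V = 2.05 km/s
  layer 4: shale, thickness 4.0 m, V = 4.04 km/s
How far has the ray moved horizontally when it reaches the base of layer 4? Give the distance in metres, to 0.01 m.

9.24 m

Ray parameter p = sin 4.1° / 0.73 km/s = 9.7942e-02 s/km.
Layer 1: θ = 4.10°; offset = 18.8·tan 4.10° = 1.3476 m.
Layer 2: sin θ = p·1.24 = 0.1214 → θ = 6.98°; offset = 27.1·tan 6.98° = 3.3158 m.
Layer 3: sin θ = p·2.05 = 0.2008 → θ = 11.58°; offset = 13.9·tan 11.58° = 2.8489 m.
Layer 4: sin θ = p·4.04 = 0.3957 → θ = 23.31°; offset = 4.0·tan 23.31° = 1.7234 m.
Summing the layer offsets gives 9.2356 m.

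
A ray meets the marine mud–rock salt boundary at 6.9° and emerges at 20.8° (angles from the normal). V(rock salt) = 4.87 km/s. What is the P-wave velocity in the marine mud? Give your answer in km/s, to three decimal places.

1.648 km/s

Snell's law: sin 6.9°/V₁ = sin 20.8°/V₂.
V₁ = V₂·sin 6.9°/sin 20.8° = 4.87 × 0.3383 = 1.648 km/s.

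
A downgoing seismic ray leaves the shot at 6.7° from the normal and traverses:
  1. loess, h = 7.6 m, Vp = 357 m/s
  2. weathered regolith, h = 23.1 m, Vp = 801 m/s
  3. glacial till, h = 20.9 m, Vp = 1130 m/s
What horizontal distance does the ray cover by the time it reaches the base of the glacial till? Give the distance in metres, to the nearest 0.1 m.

15.5 m

p = sin θ₁/V₁ = sin 6.7°/357 = 3.2681e-04 s/m is conserved through the stack.
Layer 1: θ = 6.70°; offset = 7.6·tan 6.70° = 0.893 m.
Layer 2: sin θ = p·801 = 0.2618 → θ = 15.18°; offset = 23.1·tan 15.18° = 6.265 m.
Layer 3: sin θ = p·1130 = 0.3693 → θ = 21.67°; offset = 20.9·tan 21.67° = 8.305 m.
Summing the layer offsets gives 15.464 m.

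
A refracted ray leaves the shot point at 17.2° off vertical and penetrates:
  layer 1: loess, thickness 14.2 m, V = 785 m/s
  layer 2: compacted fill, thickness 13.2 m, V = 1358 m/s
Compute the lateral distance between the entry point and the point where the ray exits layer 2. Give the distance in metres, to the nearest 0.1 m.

12.3 m

Ray parameter p = sin 17.2° / 785 m/s = 3.7670e-04 s/m.
Layer 1: θ = 17.20°; offset = 14.2·tan 17.20° = 4.396 m.
Layer 2: sin θ = p·1358 = 0.5116 → θ = 30.77°; offset = 13.2·tan 30.77° = 7.859 m.
Summing the layer offsets gives 12.254 m.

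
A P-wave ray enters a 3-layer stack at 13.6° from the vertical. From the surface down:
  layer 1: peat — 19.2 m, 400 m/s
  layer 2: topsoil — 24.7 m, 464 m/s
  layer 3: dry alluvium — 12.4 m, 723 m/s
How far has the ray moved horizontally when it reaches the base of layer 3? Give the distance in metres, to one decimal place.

Ray parameter p = sin 13.6° / 400 m/s = 5.8786e-04 s/m.
Layer 1: θ = 13.60°; offset = 19.2·tan 13.60° = 4.645 m.
Layer 2: sin θ = p·464 = 0.2728 → θ = 15.83°; offset = 24.7·tan 15.83° = 7.003 m.
Layer 3: sin θ = p·723 = 0.4250 → θ = 25.15°; offset = 12.4·tan 25.15° = 5.822 m.
Σ offsets = 17.470 m.

17.5 m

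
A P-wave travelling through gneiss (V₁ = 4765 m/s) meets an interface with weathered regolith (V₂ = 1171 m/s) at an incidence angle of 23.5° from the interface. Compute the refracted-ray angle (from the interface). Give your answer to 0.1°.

Angle from the normal: 90° − 23.5° = 66.5°.
sin θ₁/V₁ = sin θ₂/V₂ ⇒ sin θ₂ = 1171·sin 66.5°/4765 = 1171·0.9171/4765 = 0.2254.
θ₂ = sin⁻¹(0.2254) = 13.02° (from vertical).
From the interface: 90° − 13.02° = 76.98°.

77.0°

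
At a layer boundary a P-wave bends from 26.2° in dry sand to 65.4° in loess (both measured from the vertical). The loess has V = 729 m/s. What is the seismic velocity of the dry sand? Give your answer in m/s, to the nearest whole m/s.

354 m/s

sin 26.2° = 0.4415; sin 65.4° = 0.9092.
V₁ = V₂·(sin θ₁/sin θ₂) = 729·(0.4415/0.9092) = 353.99 m/s.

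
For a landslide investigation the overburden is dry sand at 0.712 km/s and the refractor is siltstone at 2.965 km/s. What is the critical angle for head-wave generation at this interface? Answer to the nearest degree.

14°

Critical incidence: sin θ_c = V₁/V₂ = 0.712/2.965 = 0.2401.
θ_c = arcsin 0.2401 = 13.89°.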